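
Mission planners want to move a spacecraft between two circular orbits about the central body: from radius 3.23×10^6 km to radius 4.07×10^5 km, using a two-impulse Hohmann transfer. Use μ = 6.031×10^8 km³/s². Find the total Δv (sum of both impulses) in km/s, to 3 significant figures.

Δv = 20.0 km/s

Semi-major axis of the transfer orbit: a_t = (3.230×10^6 + 4.070×10^5)/2 = 1.8185×10^6 km.
At r₁ the circular-orbit speed is v₁ = √(μ/r₁) = 13.6645 km/s.
Transfer-orbit speed at r₁ (vis-viva): v_a = √[μ(2/r₁ − 1/a_t)] = 6.46449 km/s.
First burn Δv₁ = |v_a − v₁| = 7.200 km/s.
Circular speed at r₂: v₂ = √(μ/r₂) = 38.49 km/s.
Transfer-orbit speed at r₂: v_p = √[μ(2/r₂ − 1/a_t)] = 51.30 km/s.
Second burn Δv₂ = |v₂ − v_p| = 12.81 km/s.
Δv = Δv₁ + Δv₂ = 7.200 + 12.81 = 20.01 km/s.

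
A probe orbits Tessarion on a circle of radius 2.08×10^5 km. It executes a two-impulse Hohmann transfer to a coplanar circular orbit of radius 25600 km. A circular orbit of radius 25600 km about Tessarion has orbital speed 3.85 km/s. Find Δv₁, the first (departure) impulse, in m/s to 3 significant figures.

Δv₁ = 718 m/s

From the circular-orbit relation v² = μ/r at r = 25600 km: μ = v²r = (3.85)² × 25600 = 3.79456×10^5 km³/s².
Semi-major axis of the transfer orbit: a_t = (2.080×10^5 + 25600)/2 = 1.168×10^5 km.
Circular speed at r = 2.080×10^5 km: v_c = √(μ/r) = 1.35067 km/s.
Transfer-orbit speed at the same r (vis-viva, a = a_t): v_t = √[μ(2/r − 1/a_t)] = 0.632336 km/s.
Δv₁ = |v_t − v_c| = |0.632336 − 1.35067| = 0.7183 km/s.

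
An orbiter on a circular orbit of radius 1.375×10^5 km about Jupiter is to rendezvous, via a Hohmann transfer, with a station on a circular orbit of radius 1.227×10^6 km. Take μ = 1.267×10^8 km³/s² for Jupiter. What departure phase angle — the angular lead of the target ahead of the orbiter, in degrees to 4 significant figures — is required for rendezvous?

Transfer-ellipse semi-major axis a_t = (r₁ + r₂)/2 = (1.375×10^5 + 1.227×10^6)/2 = 6.8225×10^5 km.
The half-period of the transfer ellipse is t = π√(a_t³/μ) = 1.57281×10^5 s.
The target's mean motion on its circular orbit is ω₂ = √(μ/r₂³) = 8.28174×10^-6 rad/s.
Angle swept by the target during transfer: ω₂·t = 1.3026 rad = 74.63°.
The orbiter traverses 180° on the transfer ellipse, so the target must lead by 180° − 74.63° = 105.4°.

φ = 105.4°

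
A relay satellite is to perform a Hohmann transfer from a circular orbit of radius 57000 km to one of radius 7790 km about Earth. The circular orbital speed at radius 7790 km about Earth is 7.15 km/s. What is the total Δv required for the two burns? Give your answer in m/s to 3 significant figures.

From the circular-orbit relation v² = μ/r at r = 7790 km: μ = v²r = (7.15)² × 7790 = 3.98244×10^5 km³/s².
The Hohmann ellipse has a_t = (r₁ + r₂)/2 = 32395 km.
At r₁ the circular-orbit speed is v₁ = √(μ/r₁) = 2.643 km/s.
Transfer-orbit speed at r₁ (v² = μ(2/r − 1/a)): v_a = √[μ(2/r₁ − 1/a_t)] = 1.296 km/s.
First burn Δv₁ = |v_a − v₁| = 1.347 km/s.
Circular speed at r₂: v₂ = √(μ/r₂) = 7.150 km/s.
Transfer-orbit speed at r₂: v_p = √[μ(2/r₂ − 1/a_t)] = 9.484 km/s.
Second burn Δv₂ = |v₂ − v_p| = 2.334 km/s.
Total Δv = Δv₁ + Δv₂ = 3.681 km/s.

Δv = 3680 m/s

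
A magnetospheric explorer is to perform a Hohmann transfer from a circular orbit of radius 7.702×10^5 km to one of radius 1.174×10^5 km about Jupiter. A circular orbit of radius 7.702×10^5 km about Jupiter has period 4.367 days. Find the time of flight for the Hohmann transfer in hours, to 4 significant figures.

t = 22.92 hours

From Kepler's third law T² = 4π²r³/μ at r = 7.702×10^5 km, T = 4.367 days = 4.367 × 86400 s = 3.773088×10^5 s: μ = 4π²r³/T² = 1.26700×10^8 km³/s².
The Hohmann ellipse has a_t = (r₁ + r₂)/2 = 4.438×10^5 km.
By Kepler's third law the transfer-orbit period is T = 2π√(a_t³/μ), so t = T/2 = 82520 s.
Converting: 82520 s ÷ 3600 s/hour = 22.92 hours.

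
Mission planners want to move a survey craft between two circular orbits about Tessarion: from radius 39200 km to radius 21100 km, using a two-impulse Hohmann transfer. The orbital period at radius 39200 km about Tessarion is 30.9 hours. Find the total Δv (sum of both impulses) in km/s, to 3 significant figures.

Δv = 0.785 km/s

From Kepler's third law T² = 4π²r³/μ at r = 39200 km, T = 30.9 hours = 30.9 × 3600 s = 1.1124×10^5 s: μ = 4π²r³/T² = 1.92175×10^5 km³/s².
The Hohmann ellipse has a_t = (r₁ + r₂)/2 = 30150 km.
Circular speed at r₁: v₁ = √(μ/r₁) = √(1.92175×10^5/39200) = 2.21414 km/s.
Transfer-orbit speed at r₁ (vis-viva equation): v_a = √[μ(2/r₁ − 1/a_t)] = 1.85226 km/s.
First burn Δv₁ = |v_a − v₁| = 0.36188 km/s.
At r₂, v₂ = √(μ/r₂) = 3.01791 km/s.
Transfer-orbit speed at r₂: v_p = √[μ(2/r₂ − 1/a_t)] = 3.44117 km/s.
Second burn Δv₂ = |v₂ − v_p| = 0.42326 km/s.
Δv = Δv₁ + Δv₂ = 0.36188 + 0.42326 = 0.7851 km/s.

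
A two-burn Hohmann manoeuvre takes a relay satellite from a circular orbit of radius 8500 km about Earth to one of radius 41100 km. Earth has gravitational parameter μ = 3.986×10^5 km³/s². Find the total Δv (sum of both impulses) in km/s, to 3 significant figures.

Δv = 3.26 km/s

The Hohmann ellipse has a_t = (r₁ + r₂)/2 = 24800 km.
Circular speed at r₁: v₁ = √(μ/r₁) = √(3.986×10^5/8500) = 6.848 km/s.
Transfer-orbit speed at r₁ (vis-viva equation): v_p = √[μ(2/r₁ − 1/a_t)] = 8.816 km/s.
First burn Δv₁ = |v_p − v₁| = 1.968 km/s.
Circular speed at r₂: v₂ = √(μ/r₂) = 3.114 km/s.
Transfer-orbit speed at r₂: v_a = √[μ(2/r₂ − 1/a_t)] = 1.823 km/s.
Second burn Δv₂ = |v₂ − v_a| = 1.291 km/s.
Δv = Δv₁ + Δv₂ = 1.968 + 1.291 = 3.259 km/s.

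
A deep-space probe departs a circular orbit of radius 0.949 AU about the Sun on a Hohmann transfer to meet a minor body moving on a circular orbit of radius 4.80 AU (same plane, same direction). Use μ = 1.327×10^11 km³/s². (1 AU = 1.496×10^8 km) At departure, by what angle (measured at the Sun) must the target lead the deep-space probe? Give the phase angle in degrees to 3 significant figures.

In km: r₁ = 0.949 × 1.496×10^8 = 1.419704×10^8 km; r₂ = 4.80 × 1.496×10^8 = 7.1808×10^8 km.
Semi-major axis of the transfer orbit: a_t = (1.419704×10^8 + 7.1808×10^8)/2 = 4.300252×10^8 km.
Transfer time t = π√(a_t³/μ) = 7.691×10^7 s.
The target's mean motion on its circular orbit is ω₂ = √(μ/r₂³) = 1.893×10^-8 rad/s.
Angle swept by the target during transfer: ω₂·t = 1.456 rad = 83.42°.
The deep-space probe traverses 180° on the transfer ellipse, so the target must lead by 180° − 83.42° = 96.6°.

φ = 96.6°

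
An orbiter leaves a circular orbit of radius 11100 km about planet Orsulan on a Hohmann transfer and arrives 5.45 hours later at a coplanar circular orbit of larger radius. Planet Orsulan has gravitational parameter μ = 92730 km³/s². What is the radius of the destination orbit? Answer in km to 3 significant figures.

r₂ = 19600 km

Transfer time t = 5.45 hours = 19620 s, and t = π√(a_t³/μ).
So a_t = (μ t²/π²)^(1/3) = (92730 × (19620)² / π²)^(1/3) = 15350 km.
Since a_t = (r₁ + r₂)/2, r₂ = 2a_t − r₁ = 2×15350 − 11100 = 19600 km.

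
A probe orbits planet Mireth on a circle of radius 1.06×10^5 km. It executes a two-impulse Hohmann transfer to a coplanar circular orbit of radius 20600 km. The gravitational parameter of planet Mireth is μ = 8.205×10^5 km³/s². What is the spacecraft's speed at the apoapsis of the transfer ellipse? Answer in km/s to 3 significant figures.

v = 1.59 km/s

Semi-major axis of the transfer orbit: a_t = (1.060×10^5 + 20600)/2 = 63300 km.
The apoapsis of the transfer ellipse is at r = 1.060×10^5 km.
From the vis-viva equation, v = √[μ(2/r − 1/a_t)] = 1.587 km/s.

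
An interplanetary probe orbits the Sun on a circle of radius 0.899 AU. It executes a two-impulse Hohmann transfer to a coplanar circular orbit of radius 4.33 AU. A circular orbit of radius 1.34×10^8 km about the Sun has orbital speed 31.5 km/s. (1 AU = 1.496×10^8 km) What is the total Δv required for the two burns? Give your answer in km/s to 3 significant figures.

From the circular-orbit relation v² = μ/r at r = 1.34×10^8 km: μ = v²r = (31.5)² × 1.34×10^8 = 1.32962×10^11 km³/s².
In km: r₁ = 0.899 × 1.496×10^8 = 1.344904×10^8 km; r₂ = 4.33 × 1.496×10^8 = 6.47768×10^8 km.
Transfer-ellipse semi-major axis a_t = (r₁ + r₂)/2 = (1.344904×10^8 + 6.47768×10^8)/2 = 3.911292×10^8 km.
Circular speed at r₁: v₁ = √(μ/r₁) = √(1.32962×10^11/1.344904×10^8) = 31.443 km/s.
Transfer-orbit speed at r₁ (vis-viva): v_p = √[μ(2/r₁ − 1/a_t)] = 40.464 km/s.
First burn Δv₁ = |v_p − v₁| = 9.021 km/s.
At r₂, v₂ = √(μ/r₂) = 14.327 km/s.
Transfer-orbit speed at r₂: v_a = √[μ(2/r₂ − 1/a_t)] = 8.4011 km/s.
Second burn Δv₂ = |v₂ − v_a| = 5.926 km/s.
Total Δv = Δv₁ + Δv₂ = 14.95 km/s.

Δv = 14.9 km/s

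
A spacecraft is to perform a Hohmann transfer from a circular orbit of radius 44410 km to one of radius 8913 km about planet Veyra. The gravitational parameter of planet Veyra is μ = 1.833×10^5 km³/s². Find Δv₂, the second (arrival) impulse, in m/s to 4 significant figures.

The Hohmann ellipse has a_t = (r₁ + r₂)/2 = 26661.5 km.
Circular speed at r = 8913 km: v_c = √(μ/r) = 4.535 km/s.
Vis-viva on the transfer ellipse at r = 8913 km gives v_t = √[μ(2/r − 1/a_t)] = 5.853 km/s.
Δv₂ = |v_t − v_c| = |5.853 − 4.535| = 1.318 km/s.

Δv₂ = 1318 m/s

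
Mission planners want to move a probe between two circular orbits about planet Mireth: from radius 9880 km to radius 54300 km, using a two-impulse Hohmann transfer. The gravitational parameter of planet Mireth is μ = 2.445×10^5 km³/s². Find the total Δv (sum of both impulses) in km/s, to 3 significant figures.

Δv = 2.44 km/s

The Hohmann ellipse has a_t = (r₁ + r₂)/2 = 32090 km.
Circular speed at r₁: v₁ = √(μ/r₁) = √(2.445×10^5/9880) = 4.97463 km/s.
On the transfer ellipse at r₁, vis-viva gives v_p = √[μ(2/r₁ − 1/a_t)] = 6.47107 km/s.
First burn Δv₁ = |v_p − v₁| = 1.4964 km/s.
Circular speed at r₂: v₂ = √(μ/r₂) = 2.12197 km/s.
Transfer-orbit speed at r₂: v_a = √[μ(2/r₂ − 1/a_t)] = 1.17742 km/s.
Second burn Δv₂ = |v₂ − v_a| = 0.94455 km/s.
Δv = Δv₁ + Δv₂ = 1.4964 + 0.94455 = 2.441 km/s.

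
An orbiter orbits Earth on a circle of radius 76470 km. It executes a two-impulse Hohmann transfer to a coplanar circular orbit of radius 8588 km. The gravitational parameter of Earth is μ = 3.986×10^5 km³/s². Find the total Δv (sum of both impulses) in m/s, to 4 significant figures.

Δv = 3580 m/s

Transfer-ellipse semi-major axis a_t = (r₁ + r₂)/2 = (76470 + 8588)/2 = 42529 km.
Circular speed at r₁: v₁ = √(μ/r₁) = √(3.986×10^5/76470) = 2.283 km/s.
Transfer-orbit speed at r₁ (vis-viva): v_a = √[μ(2/r₁ − 1/a_t)] = 1.026 km/s.
First burn Δv₁ = |v_a − v₁| = 1.257 km/s.
At r₂, v₂ = √(μ/r₂) = 6.8128 km/s.
Transfer-orbit speed at r₂: v_p = √[μ(2/r₂ − 1/a_t)] = 9.1354 km/s.
Second burn Δv₂ = |v₂ − v_p| = 2.323 km/s.
Δv = Δv₁ + Δv₂ = 1.257 + 2.323 = 3.580 km/s.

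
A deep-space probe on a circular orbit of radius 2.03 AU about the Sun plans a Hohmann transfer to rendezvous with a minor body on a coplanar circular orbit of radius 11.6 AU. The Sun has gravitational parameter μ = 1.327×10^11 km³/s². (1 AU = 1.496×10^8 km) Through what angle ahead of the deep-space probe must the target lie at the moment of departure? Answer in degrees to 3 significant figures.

In km: r₁ = 2.03 × 1.496×10^8 = 3.03688×10^8 km; r₂ = 11.6 × 1.496×10^8 = 1.73536×10^9 km.
Semi-major axis of the transfer orbit: a_t = (3.03688×10^8 + 1.73536×10^9)/2 = 1.019524×10^9 km.
Transfer time t = π√(a_t³/μ) = 2.8074×10^8 s.
Target angular speed ω₂ = √(μ/r₂³) = 5.0391×10^-9 rad/s.
Angle swept by the target during transfer: ω₂·t = 1.4147 rad = 81.06°.
The deep-space probe traverses 180° on the transfer ellipse, so the target must lead by 180° − 81.06° = 98.9°.

φ = 98.9°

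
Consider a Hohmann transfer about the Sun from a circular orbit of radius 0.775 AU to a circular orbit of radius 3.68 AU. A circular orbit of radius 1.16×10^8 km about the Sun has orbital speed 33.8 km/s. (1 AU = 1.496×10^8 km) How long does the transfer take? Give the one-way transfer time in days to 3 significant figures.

From the circular-orbit relation v² = μ/r at r = 1.16×10^8 km: μ = v²r = (33.8)² × 1.16×10^8 = 1.32523×10^11 km³/s².
In km: r₁ = 0.775 × 1.496×10^8 = 1.1594×10^8 km; r₂ = 3.68 × 1.496×10^8 = 5.50528×10^8 km.
The Hohmann ellipse has a_t = (r₁ + r₂)/2 = 3.33234×10^8 km.
By Kepler's third law the transfer-orbit period is T = 2π√(a_t³/μ), so t = T/2 = 5.250×10^7 s.
Converting: 5.250×10^7 s ÷ 86400 s/day = 608 days.

t = 608 days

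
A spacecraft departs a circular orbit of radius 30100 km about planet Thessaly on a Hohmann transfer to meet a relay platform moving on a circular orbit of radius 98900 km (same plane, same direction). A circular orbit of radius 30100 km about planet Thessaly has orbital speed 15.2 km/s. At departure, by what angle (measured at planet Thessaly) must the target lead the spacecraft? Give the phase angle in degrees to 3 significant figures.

From the circular-orbit relation v² = μ/r at r = 30100 km: μ = v²r = (15.2)² × 30100 = 6.95430×10^6 km³/s².
Transfer-ellipse semi-major axis a_t = (r₁ + r₂)/2 = (30100 + 98900)/2 = 64500 km.
Transfer time t = π√(a_t³/μ) = 19515 s.
The target's mean motion on its circular orbit is ω₂ = √(μ/r₂³) = 8.4788×10^-5 rad/s.
Angle swept by the target during transfer: ω₂·t = 1.6546 rad = 94.80°.
Arrival is 180° from departure on the ellipse, so φ = 180° − 94.80° = 85.2°.

φ = 85.2°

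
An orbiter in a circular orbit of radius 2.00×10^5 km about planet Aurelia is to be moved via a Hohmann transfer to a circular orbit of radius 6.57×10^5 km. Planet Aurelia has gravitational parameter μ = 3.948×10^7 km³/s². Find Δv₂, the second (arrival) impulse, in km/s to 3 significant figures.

Transfer-ellipse semi-major axis a_t = (r₁ + r₂)/2 = (2.000×10^5 + 6.570×10^5)/2 = 4.285×10^5 km.
Circular speed at r = 6.570×10^5 km: v_c = √(μ/r) = 7.752 km/s.
Vis-viva on the transfer ellipse at r = 6.570×10^5 km gives v_t = √[μ(2/r − 1/a_t)] = 5.296 km/s.
Δv₂ = |v_t − v_c| = |5.296 − 7.752| = 2.456 km/s.

Δv₂ = 2.46 km/s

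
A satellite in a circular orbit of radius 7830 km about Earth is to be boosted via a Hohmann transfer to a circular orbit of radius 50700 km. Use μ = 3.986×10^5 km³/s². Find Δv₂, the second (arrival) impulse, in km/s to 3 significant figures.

Δv₂ = 1.35 km/s

The Hohmann ellipse has a_t = (r₁ + r₂)/2 = 29265 km.
On the circular orbit at r = 50700 km, v_c = √(μ/r) = 2.804 km/s.
Vis-viva on the transfer ellipse at r = 50700 km gives v_t = √[μ(2/r − 1/a_t)] = 1.450 km/s.
Δv₂ = |v_t − v_c| = |1.450 − 2.804| = 1.354 km/s.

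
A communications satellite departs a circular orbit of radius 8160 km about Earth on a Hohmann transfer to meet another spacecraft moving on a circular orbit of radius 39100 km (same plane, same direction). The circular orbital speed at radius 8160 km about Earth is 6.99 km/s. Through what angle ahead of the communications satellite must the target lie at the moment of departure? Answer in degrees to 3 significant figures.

φ = 95.4°

From the circular-orbit relation v² = μ/r at r = 8160 km: μ = v²r = (6.99)² × 8160 = 3.98698×10^5 km³/s².
Semi-major axis of the transfer orbit: a_t = (8160 + 39100)/2 = 23630 km.
Transfer time t = π√(a_t³/μ) = 18070 s.
The target's mean motion on its circular orbit is ω₂ = √(μ/r₂³) = 8.167×10^-5 rad/s.
Angle swept by the target during transfer: ω₂·t = 1.476 rad = 84.57°.
The communications satellite traverses 180° on the transfer ellipse, so the target must lead by 180° − 84.57° = 95.4°.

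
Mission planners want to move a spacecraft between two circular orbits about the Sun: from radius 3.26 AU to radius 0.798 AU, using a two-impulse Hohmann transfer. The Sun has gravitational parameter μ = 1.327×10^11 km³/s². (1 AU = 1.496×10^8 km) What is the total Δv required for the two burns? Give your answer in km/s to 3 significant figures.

Δv = 15.1 km/s

In km: r₁ = 3.26 × 1.496×10^8 = 4.87696×10^8 km; r₂ = 0.798 × 1.496×10^8 = 1.193808×10^8 km.
Semi-major axis of the transfer orbit: a_t = (4.87696×10^8 + 1.193808×10^8)/2 = 3.035384×10^8 km.
At r₁ the circular-orbit speed is v₁ = √(μ/r₁) = 16.49532 km/s.
On the transfer ellipse at r₁, vis-viva gives v_a = √[μ(2/r₁ − 1/a_t)] = 10.34478 km/s.
First burn Δv₁ = |v_a − v₁| = 6.151 km/s.
Circular speed at r₂: v₂ = √(μ/r₂) = 33.34 km/s.
Transfer-orbit speed at r₂: v_p = √[μ(2/r₂ − 1/a_t)] = 42.26 km/s.
Second burn Δv₂ = |v₂ − v_p| = 8.920 km/s.
Total Δv = Δv₁ + Δv₂ = 15.07 km/s.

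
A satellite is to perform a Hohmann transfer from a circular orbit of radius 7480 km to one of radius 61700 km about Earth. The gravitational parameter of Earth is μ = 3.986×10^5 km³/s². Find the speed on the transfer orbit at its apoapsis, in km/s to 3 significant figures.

Semi-major axis of the transfer orbit: a_t = (7480 + 61700)/2 = 34590 km.
At apoapsis, r = 61700 km.
Vis-viva: v = √[μ(2/r − 1/a_t)] = √[3.986×10^5 × (2/61700 − 1/34590)] = 1.182 km/s.

v = 1.18 km/s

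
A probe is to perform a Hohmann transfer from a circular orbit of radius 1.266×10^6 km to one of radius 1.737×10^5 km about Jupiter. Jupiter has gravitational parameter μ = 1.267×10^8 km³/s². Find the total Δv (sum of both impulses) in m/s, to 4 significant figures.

Δv = 13900 m/s

Transfer-ellipse semi-major axis a_t = (r₁ + r₂)/2 = (1.266×10^6 + 1.737×10^5)/2 = 7.1985×10^5 km.
At r₁ the circular-orbit speed is v₁ = √(μ/r₁) = 10.004 km/s.
On the transfer ellipse at r₁, vis-viva gives v_a = √[μ(2/r₁ − 1/a_t)] = 4.9142 km/s.
First burn Δv₁ = |v_a − v₁| = 5.090 km/s.
At r₂, v₂ = √(μ/r₂) = 27.008 km/s.
Transfer-orbit speed at r₂: v_p = √[μ(2/r₂ − 1/a_t)] = 35.817 km/s.
Second burn Δv₂ = |v₂ − v_p| = 8.809 km/s.
Total Δv = Δv₁ + Δv₂ = 13.90 km/s.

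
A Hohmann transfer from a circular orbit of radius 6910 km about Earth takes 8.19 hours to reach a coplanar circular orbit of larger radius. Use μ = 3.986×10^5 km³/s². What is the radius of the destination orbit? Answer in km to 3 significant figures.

Transfer time t = 8.19 hours = 29484 s, and t = π√(a_t³/μ).
So a_t = (μ t²/π²)^(1/3) = (3.986×10^5 × (29484)² / π²)^(1/3) = 32744 km.
Since a_t = (r₁ + r₂)/2, r₂ = 2a_t − r₁ = 2×32744 − 6910 = 58578 km.

r₂ = 58600 km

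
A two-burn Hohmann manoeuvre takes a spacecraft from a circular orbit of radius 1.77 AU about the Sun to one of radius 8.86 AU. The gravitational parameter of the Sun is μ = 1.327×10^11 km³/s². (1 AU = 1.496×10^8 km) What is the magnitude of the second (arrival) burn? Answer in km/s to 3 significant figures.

In km: r₁ = 1.77 × 1.496×10^8 = 2.64792×10^8 km; r₂ = 8.86 × 1.496×10^8 = 1.325456×10^9 km.
The Hohmann ellipse has a_t = (r₁ + r₂)/2 = 7.95124×10^8 km.
Circular speed at r = 1.325456×10^9 km: v_c = √(μ/r) = 10.006 km/s.
Vis-viva on the transfer ellipse at r = 1.325456×10^9 km gives v_t = √[μ(2/r − 1/a_t)] = 5.7741 km/s.
Δv₂ = |v_t − v_c| = |5.7741 − 10.006| = 4.232 km/s.

Δv₂ = 4.23 km/s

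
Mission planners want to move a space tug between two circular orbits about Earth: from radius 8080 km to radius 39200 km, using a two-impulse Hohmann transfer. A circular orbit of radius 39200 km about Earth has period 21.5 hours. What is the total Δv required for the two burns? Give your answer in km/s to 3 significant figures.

From Kepler's third law T² = 4π²r³/μ at r = 39200 km, T = 21.5 hours = 21.5 × 3600 s = 77400 s: μ = 4π²r³/T² = 3.96950×10^5 km³/s².
Semi-major axis of the transfer orbit: a_t = (8080 + 39200)/2 = 23640 km.
Circular speed at r₁: v₁ = √(μ/r₁) = √(3.96950×10^5/8080) = 7.0091 km/s.
On the transfer ellipse at r₁, vis-viva equation gives v_p = √[μ(2/r₁ − 1/a_t)] = 9.0257 km/s.
First burn Δv₁ = |v_p − v₁| = 2.0166 km/s.
Circular speed at r₂: v₂ = √(μ/r₂) = 3.1822 km/s.
Transfer-orbit speed at r₂: v_a = √[μ(2/r₂ − 1/a_t)] = 1.8604 km/s.
Second burn Δv₂ = |v₂ − v_a| = 1.3218 km/s.
Total Δv = Δv₁ + Δv₂ = 3.338 km/s.

Δv = 3.34 km/s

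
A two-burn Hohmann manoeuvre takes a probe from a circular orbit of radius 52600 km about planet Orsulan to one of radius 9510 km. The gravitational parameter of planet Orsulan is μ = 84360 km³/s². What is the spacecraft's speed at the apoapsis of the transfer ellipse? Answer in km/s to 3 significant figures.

The Hohmann ellipse has a_t = (r₁ + r₂)/2 = 31055 km.
At apoapsis, r = 52600 km.
From the vis-viva equation, v = √[μ(2/r − 1/a_t)] = 0.7008 km/s.

v = 0.701 km/s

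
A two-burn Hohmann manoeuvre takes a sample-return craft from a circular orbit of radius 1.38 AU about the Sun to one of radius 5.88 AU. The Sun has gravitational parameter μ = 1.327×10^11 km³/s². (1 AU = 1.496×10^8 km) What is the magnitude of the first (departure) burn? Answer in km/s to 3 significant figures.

Δv₁ = 6.91 km/s

In km: r₁ = 1.38 × 1.496×10^8 = 2.06448×10^8 km; r₂ = 5.88 × 1.496×10^8 = 8.79648×10^8 km.
The Hohmann ellipse has a_t = (r₁ + r₂)/2 = 5.43048×10^8 km.
On the circular orbit at r = 2.06448×10^8 km, v_c = √(μ/r) = 25.35304 km/s.
Transfer-orbit speed at the same r (vis-viva, a = a_t): v_t = √[μ(2/r − 1/a_t)] = 32.26751 km/s.
Δv₁ = |v_t − v_c| = |32.26751 − 25.35304| = 6.914 km/s.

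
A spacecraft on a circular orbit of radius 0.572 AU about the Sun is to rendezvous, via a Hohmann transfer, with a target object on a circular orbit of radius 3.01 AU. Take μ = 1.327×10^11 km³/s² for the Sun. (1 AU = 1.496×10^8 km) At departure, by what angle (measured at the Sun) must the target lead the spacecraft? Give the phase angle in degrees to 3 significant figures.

In km: r₁ = 0.572 × 1.496×10^8 = 8.55712×10^7 km; r₂ = 3.01 × 1.496×10^8 = 4.50296×10^8 km.
The Hohmann ellipse has a_t = (r₁ + r₂)/2 = 2.679336×10^8 km.
The half-period of the transfer ellipse is t = π√(a_t³/μ) = 3.782×10^7 s.
The target's mean motion on its circular orbit is ω₂ = √(μ/r₂³) = 3.812×10^-8 rad/s.
Angle swept by the target during transfer: ω₂·t = 1.442 rad = 82.62°.
Arrival is 180° from departure on the ellipse, so φ = 180° − 82.62° = 97.4°.

φ = 97.4°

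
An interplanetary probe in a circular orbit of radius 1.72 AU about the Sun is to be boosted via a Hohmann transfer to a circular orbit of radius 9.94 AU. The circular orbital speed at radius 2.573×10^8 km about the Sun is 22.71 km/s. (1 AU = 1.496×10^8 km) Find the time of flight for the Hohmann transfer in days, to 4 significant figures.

From the circular-orbit relation v² = μ/r at r = 2.573×10^8 km: μ = v²r = (22.71)² × 2.573×10^8 = 1.32701×10^11 km³/s².
In km: r₁ = 1.72 × 1.496×10^8 = 2.57312×10^8 km; r₂ = 9.94 × 1.496×10^8 = 1.487024×10^9 km.
Semi-major axis of the transfer orbit: a_t = (2.57312×10^8 + 1.487024×10^9)/2 = 8.72168×10^8 km.
Transfer time t = π√(a_t³/μ) = π√((8.72168×10^8)³ / 1.32701×10^11) = 2.221×10^8 s.
Converting: 2.221×10^8 s ÷ 86400 s/day = 2571 days.

t = 2571 days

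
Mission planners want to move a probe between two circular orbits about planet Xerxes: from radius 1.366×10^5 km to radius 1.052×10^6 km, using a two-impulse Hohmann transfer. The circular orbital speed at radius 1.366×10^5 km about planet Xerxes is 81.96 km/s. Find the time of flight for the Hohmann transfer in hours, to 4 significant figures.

From the circular-orbit relation v² = μ/r at r = 1.366×10^5 km: μ = v²r = (81.96)² × 1.366×10^5 = 9.17603×10^8 km³/s².
The Hohmann ellipse has a_t = (r₁ + r₂)/2 = 5.943×10^5 km.
Half the transfer-orbit period gives t = π√(a_t³/μ) = 47520 s.
Converting: 47520 s ÷ 3600 s/hour = 13.20 hours.

t = 13.20 hours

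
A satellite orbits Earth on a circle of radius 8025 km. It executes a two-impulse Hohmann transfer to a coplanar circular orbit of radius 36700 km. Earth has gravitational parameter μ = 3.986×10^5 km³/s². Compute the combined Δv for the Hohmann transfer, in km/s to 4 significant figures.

Δv = 3.302 km/s

Transfer-ellipse semi-major axis a_t = (r₁ + r₂)/2 = (8025 + 36700)/2 = 22362.5 km.
Circular speed at r₁: v₁ = √(μ/r₁) = √(3.986×10^5/8025) = 7.048 km/s.
On the transfer ellipse at r₁, vis-viva equation gives v_p = √[μ(2/r₁ − 1/a_t)] = 9.029 km/s.
First burn Δv₁ = |v_p − v₁| = 1.981 km/s.
Circular speed at r₂: v₂ = √(μ/r₂) = 3.2956 km/s.
Transfer-orbit speed at r₂: v_a = √[μ(2/r₂ − 1/a_t)] = 1.9742 km/s.
Second burn Δv₂ = |v₂ − v_a| = 1.321 km/s.
Total Δv = Δv₁ + Δv₂ = 3.302 km/s.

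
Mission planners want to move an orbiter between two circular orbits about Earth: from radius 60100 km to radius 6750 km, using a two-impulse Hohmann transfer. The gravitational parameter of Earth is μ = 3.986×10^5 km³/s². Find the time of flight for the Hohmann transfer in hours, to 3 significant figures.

Semi-major axis of the transfer orbit: a_t = (60100 + 6750)/2 = 33425 km.
Half the transfer-orbit period gives t = π√(a_t³/μ) = 30410 s.
Converting: 30410 s ÷ 3600 s/hour = 8.45 hours.

t = 8.45 hours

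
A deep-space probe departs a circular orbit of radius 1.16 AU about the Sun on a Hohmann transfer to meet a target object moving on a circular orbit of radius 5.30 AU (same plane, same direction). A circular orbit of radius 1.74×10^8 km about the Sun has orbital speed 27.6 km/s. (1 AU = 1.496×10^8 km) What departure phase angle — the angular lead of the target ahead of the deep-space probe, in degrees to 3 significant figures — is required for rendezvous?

From the circular-orbit relation v² = μ/r at r = 1.74×10^8 km: μ = v²r = (27.6)² × 1.74×10^8 = 1.32546×10^11 km³/s².
In km: r₁ = 1.16 × 1.496×10^8 = 1.73536×10^8 km; r₂ = 5.30 × 1.496×10^8 = 7.9288×10^8 km.
Transfer-ellipse semi-major axis a_t = (r₁ + r₂)/2 = (1.73536×10^8 + 7.9288×10^8)/2 = 4.83208×10^8 km.
Transfer time t = π√(a_t³/μ) = 9.1657×10^7 s.
Target angular speed ω₂ = √(μ/r₂³) = 1.6307×10^-8 rad/s.
Angle swept by the target during transfer: ω₂·t = 1.4947 rad = 85.64°.
The deep-space probe traverses 180° on the transfer ellipse, so the target must lead by 180° − 85.64° = 94.4°.

φ = 94.4°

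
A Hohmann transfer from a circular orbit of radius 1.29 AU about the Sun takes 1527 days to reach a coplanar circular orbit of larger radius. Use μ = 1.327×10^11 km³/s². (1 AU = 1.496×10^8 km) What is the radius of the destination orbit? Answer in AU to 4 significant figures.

r₂ = 6.949 AU

In km: r₁ = 1.29 × 1.496×10^8 = 1.92984×10^8 km.
Transfer time t = 1527 days = 1.319328×10^8 s, and t = π√(a_t³/μ).
So a_t = (μ t²/π²)^(1/3) = (1.327×10^11 × (1.319328×10^8)² / π²)^(1/3) = 6.1625×10^8 km.
Since a_t = (r₁ + r₂)/2, r₂ = 2a_t − r₁ = 2×6.1625×10^8 − 1.92984×10^8 = 1.039516×10^9 km.
In AU: r₂ = 1.039516×10^9 / 1.496×10^8 = 6.949 AU.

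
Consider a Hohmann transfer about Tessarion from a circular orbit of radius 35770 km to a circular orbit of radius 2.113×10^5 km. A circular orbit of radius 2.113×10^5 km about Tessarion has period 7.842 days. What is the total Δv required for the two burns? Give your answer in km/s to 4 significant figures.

Δv = 2.371 km/s

From Kepler's third law T² = 4π²r³/μ at r = 2.113×10^5 km, T = 7.842 days = 7.842 × 86400 s = 6.775488×10^5 s: μ = 4π²r³/T² = 8.11292×10^5 km³/s².
Transfer-ellipse semi-major axis a_t = (r₁ + r₂)/2 = (35770 + 2.113×10^5)/2 = 1.23535×10^5 km.
At r₁ the circular-orbit speed is v₁ = √(μ/r₁) = 4.7624 km/s.
Transfer-orbit speed at r₁ (vis-viva equation): v_p = √[μ(2/r₁ − 1/a_t)] = 6.2285 km/s.
First burn Δv₁ = |v_p − v₁| = 1.466 km/s.
Circular speed at r₂: v₂ = √(μ/r₂) = 1.9595 km/s.
Transfer-orbit speed at r₂: v_a = √[μ(2/r₂ − 1/a_t)] = 1.0544 km/s.
Second burn Δv₂ = |v₂ − v_a| = 0.9051 km/s.
Δv = Δv₁ + Δv₂ = 1.466 + 0.9051 = 2.371 km/s.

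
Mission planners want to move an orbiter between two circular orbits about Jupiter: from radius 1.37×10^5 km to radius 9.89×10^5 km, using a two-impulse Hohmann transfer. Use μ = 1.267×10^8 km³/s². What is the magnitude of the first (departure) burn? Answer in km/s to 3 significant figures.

Semi-major axis of the transfer orbit: a_t = (1.370×10^5 + 9.890×10^5)/2 = 5.630×10^5 km.
On the circular orbit at r = 1.370×10^5 km, v_c = √(μ/r) = 30.411 km/s.
Transfer-orbit speed at the same r (vis-viva, a = a_t): v_t = √[μ(2/r − 1/a_t)] = 40.306 km/s.
Δv₁ = |v_t − v_c| = |40.306 − 30.411| = 9.895 km/s.

Δv₁ = 9.90 km/s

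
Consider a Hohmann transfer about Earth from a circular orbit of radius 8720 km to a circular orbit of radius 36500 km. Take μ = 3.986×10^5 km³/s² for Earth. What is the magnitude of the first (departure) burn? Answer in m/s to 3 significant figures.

Δv₁ = 1830 m/s

Transfer-ellipse semi-major axis a_t = (r₁ + r₂)/2 = (8720 + 36500)/2 = 22610 km.
On the circular orbit at r = 8720 km, v_c = √(μ/r) = 6.761 km/s.
Transfer-orbit speed at the same r (vis-viva, a = a_t): v_t = √[μ(2/r − 1/a_t)] = 8.590 km/s.
Δv₁ = |v_t − v_c| = |8.590 − 6.761| = 1.829 km/s.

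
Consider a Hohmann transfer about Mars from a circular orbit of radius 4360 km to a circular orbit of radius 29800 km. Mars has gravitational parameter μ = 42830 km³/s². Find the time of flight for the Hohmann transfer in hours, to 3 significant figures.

t = 9.41 hours

The Hohmann ellipse has a_t = (r₁ + r₂)/2 = 17080 km.
Transfer time t = π√(a_t³/μ) = π√((17080)³ / 42830) = 33890 s.
Converting: 33890 s ÷ 3600 s/hour = 9.41 hours.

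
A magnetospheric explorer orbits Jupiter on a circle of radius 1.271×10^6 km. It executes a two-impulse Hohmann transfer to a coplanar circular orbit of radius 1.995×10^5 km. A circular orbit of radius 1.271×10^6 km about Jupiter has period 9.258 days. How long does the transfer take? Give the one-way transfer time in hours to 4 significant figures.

From Kepler's third law T² = 4π²r³/μ at r = 1.271×10^6 km, T = 9.258 days = 9.258 × 86400 s = 7.998912×10^5 s: μ = 4π²r³/T² = 1.26688×10^8 km³/s².
Semi-major axis of the transfer orbit: a_t = (1.271×10^6 + 1.995×10^5)/2 = 7.3525×10^5 km.
By Kepler's third law the transfer-orbit period is T = 2π√(a_t³/μ), so t = T/2 = 1.7597×10^5 s.
Converting: 1.7597×10^5 s ÷ 3600 s/hour = 48.88 hours.

t = 48.88 hours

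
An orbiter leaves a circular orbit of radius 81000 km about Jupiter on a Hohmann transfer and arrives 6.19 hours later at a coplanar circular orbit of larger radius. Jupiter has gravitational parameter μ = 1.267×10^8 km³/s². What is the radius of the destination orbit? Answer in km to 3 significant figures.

r₂ = 2.90×10^5 km

Transfer time t = 6.19 hours = 22284 s, and t = π√(a_t³/μ).
So a_t = (μ t²/π²)^(1/3) = (1.267×10^8 × (22284)² / π²)^(1/3) = 1.8542×10^5 km.
Since a_t = (r₁ + r₂)/2, r₂ = 2a_t − r₁ = 2×1.8542×10^5 − 81000 = 2.8984×10^5 km.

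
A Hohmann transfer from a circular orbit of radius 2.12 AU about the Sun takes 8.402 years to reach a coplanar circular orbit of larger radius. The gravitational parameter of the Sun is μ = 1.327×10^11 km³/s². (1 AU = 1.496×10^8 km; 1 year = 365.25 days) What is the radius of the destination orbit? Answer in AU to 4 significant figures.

In km: r₁ = 2.12 × 1.496×10^8 = 3.17152×10^8 km.
Transfer time t = 8.402 years × 365.25 × 86400 s = 2.651469552×10^8 s, and t = π√(a_t³/μ).
So a_t = (μ t²/π²)^(1/3) = (1.327×10^11 × (2.651469552×10^8)² / π²)^(1/3) = 9.8140×10^8 km.
Since a_t = (r₁ + r₂)/2, r₂ = 2a_t − r₁ = 2×9.8140×10^8 − 3.17152×10^8 = 1.645648×10^9 km.
In AU: r₂ = 1.645648×10^9 / 1.496×10^8 = 11.00 AU.

r₂ = 11.00 AU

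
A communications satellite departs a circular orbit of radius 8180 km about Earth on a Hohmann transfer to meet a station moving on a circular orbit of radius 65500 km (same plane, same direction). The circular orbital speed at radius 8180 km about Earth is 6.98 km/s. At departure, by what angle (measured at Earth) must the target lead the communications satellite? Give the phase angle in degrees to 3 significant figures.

From the circular-orbit relation v² = μ/r at r = 8180 km: μ = v²r = (6.98)² × 8180 = 3.98533×10^5 km³/s².
Semi-major axis of the transfer orbit: a_t = (8180 + 65500)/2 = 36840 km.
The half-period of the transfer ellipse is t = π√(a_t³/μ) = 35188.2 s.
The target's mean motion on its circular orbit is ω₂ = √(μ/r₂³) = 3.76591×10^-5 rad/s.
Angle swept by the target during transfer: ω₂·t = 1.3252 rad = 75.93°.
Arrival is 180° from departure on the ellipse, so φ = 180° − 75.93° = 104°.

φ = 104°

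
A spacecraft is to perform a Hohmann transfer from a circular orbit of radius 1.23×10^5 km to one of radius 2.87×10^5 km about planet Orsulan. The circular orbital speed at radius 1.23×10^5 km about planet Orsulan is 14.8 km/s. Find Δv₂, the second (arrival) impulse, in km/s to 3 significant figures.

From the circular-orbit relation v² = μ/r at r = 1.23×10^5 km: μ = v²r = (14.8)² × 1.23×10^5 = 2.69419×10^7 km³/s².
Semi-major axis of the transfer orbit: a_t = (1.230×10^5 + 2.870×10^5)/2 = 2.050×10^5 km.
On the circular orbit at r = 2.870×10^5 km, v_c = √(μ/r) = 9.689 km/s.
Vis-viva on the transfer ellipse at r = 2.870×10^5 km gives v_t = √[μ(2/r − 1/a_t)] = 7.505 km/s.
Δv₂ = |v_t − v_c| = |7.505 − 9.689| = 2.184 km/s.

Δv₂ = 2.18 km/s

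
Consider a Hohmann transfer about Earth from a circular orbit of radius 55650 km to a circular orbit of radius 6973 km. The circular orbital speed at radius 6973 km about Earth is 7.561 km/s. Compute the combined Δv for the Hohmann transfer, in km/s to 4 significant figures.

Δv = 3.932 km/s

From the circular-orbit relation v² = μ/r at r = 6973 km: μ = v²r = (7.561)² × 6973 = 3.98637×10^5 km³/s².
Semi-major axis of the transfer orbit: a_t = (55650 + 6973)/2 = 31311.5 km.
Circular speed at r₁: v₁ = √(μ/r₁) = √(3.98637×10^5/55650) = 2.676 km/s.
Transfer-orbit speed at r₁ (vis-viva): v_a = √[μ(2/r₁ − 1/a_t)] = 1.263 km/s.
First burn Δv₁ = |v_a − v₁| = 1.413 km/s.
At r₂, v₂ = √(μ/r₂) = 7.561 km/s.
Transfer-orbit speed at r₂: v_p = √[μ(2/r₂ − 1/a_t)] = 10.08 km/s.
Second burn Δv₂ = |v₂ − v_p| = 2.519 km/s.
Δv = Δv₁ + Δv₂ = 1.413 + 2.519 = 3.932 km/s.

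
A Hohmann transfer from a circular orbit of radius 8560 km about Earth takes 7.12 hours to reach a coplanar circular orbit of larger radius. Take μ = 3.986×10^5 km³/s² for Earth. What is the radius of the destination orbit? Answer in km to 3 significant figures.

r₂ = 51100 km

Transfer time t = 7.12 hours = 25632 s, and t = π√(a_t³/μ).
So a_t = (μ t²/π²)^(1/3) = (3.986×10^5 × (25632)² / π²)^(1/3) = 29826 km.
Since a_t = (r₁ + r₂)/2, r₂ = 2a_t − r₁ = 2×29826 − 8560 = 51092 km.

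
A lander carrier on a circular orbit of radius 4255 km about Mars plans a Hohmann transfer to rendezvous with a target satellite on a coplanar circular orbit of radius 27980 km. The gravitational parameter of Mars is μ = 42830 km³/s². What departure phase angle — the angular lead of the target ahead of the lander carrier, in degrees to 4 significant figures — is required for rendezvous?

Transfer-ellipse semi-major axis a_t = (r₁ + r₂)/2 = (4255 + 27980)/2 = 16117.5 km.
The half-period of the transfer ellipse is t = π√(a_t³/μ) = 31060 s.
Target angular speed ω₂ = √(μ/r₂³) = 4.422×10^-5 rad/s.
Angle swept by the target during transfer: ω₂·t = 1.3735 rad = 78.70°.
Arrival is 180° from departure on the ellipse, so φ = 180° − 78.70° = 101.3°.

φ = 101.3°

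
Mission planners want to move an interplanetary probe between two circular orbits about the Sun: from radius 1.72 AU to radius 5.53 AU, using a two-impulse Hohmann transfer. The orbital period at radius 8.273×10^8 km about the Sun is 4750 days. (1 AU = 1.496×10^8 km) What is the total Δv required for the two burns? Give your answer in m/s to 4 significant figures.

From Kepler's third law T² = 4π²r³/μ at r = 8.273×10^8 km, T = 4750 days = 4750 × 86400 s = 4.104×10^8 s: μ = 4π²r³/T² = 1.32719×10^11 km³/s².
In km: r₁ = 1.72 × 1.496×10^8 = 2.57312×10^8 km; r₂ = 5.53 × 1.496×10^8 = 8.27288×10^8 km.
The Hohmann ellipse has a_t = (r₁ + r₂)/2 = 5.423×10^8 km.
At r₁ the circular-orbit speed is v₁ = √(μ/r₁) = 22.71 km/s.
On the transfer ellipse at r₁, vis-viva gives v_p = √[μ(2/r₁ − 1/a_t)] = 28.05 km/s.
First burn Δv₁ = |v_p − v₁| = 5.340 km/s.
At r₂, v₂ = √(μ/r₂) = 12.666 km/s.
Transfer-orbit speed at r₂: v_a = √[μ(2/r₂ − 1/a_t)] = 8.7247 km/s.
Second burn Δv₂ = |v₂ − v_a| = 3.941 km/s.
Total Δv = Δv₁ + Δv₂ = 9.281 km/s.

Δv = 9281 m/s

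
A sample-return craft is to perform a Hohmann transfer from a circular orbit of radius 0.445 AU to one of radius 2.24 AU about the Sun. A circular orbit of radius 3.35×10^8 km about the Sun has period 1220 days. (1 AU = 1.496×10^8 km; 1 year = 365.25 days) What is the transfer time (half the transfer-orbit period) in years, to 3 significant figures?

From Kepler's third law T² = 4π²r³/μ at r = 3.35×10^8 km, T = 1220 days = 1220 × 86400 s = 1.05408×10^8 s: μ = 4π²r³/T² = 1.33582×10^11 km³/s².
In km: r₁ = 0.445 × 1.496×10^8 = 6.6572×10^7 km; r₂ = 2.24 × 1.496×10^8 = 3.35104×10^8 km.
Semi-major axis of the transfer orbit: a_t = (6.6572×10^7 + 3.35104×10^8)/2 = 2.00838×10^8 km.
Half the transfer-orbit period gives t = π√(a_t³/μ) = 2.446×10^7 s.
Converting: 2.446×10^7 s ÷ 3.15576×10^7 s/year (365.25 × 86400) = 0.775 years.

t = 0.775 years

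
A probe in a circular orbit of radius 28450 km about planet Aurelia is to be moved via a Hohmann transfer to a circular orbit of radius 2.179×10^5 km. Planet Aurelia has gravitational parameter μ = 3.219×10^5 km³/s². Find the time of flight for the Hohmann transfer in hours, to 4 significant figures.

t = 66.49 hours

The Hohmann ellipse has a_t = (r₁ + r₂)/2 = 1.23175×10^5 km.
Transfer time t = π√(a_t³/μ) = π√((1.23175×10^5)³ / 3.219×10^5) = 2.3937×10^5 s.
Converting: 2.3937×10^5 s ÷ 3600 s/hour = 66.49 hours.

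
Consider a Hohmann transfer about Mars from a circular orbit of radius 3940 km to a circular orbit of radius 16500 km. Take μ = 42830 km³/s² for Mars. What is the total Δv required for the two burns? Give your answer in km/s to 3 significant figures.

The Hohmann ellipse has a_t = (r₁ + r₂)/2 = 10220 km.
Circular speed at r₁: v₁ = √(μ/r₁) = √(42830/3940) = 3.29705 km/s.
Transfer-orbit speed at r₁ (vis-viva): v_p = √[μ(2/r₁ − 1/a_t)] = 4.18931 km/s.
First burn Δv₁ = |v_p − v₁| = 0.8923 km/s.
At r₂, v₂ = √(μ/r₂) = 1.61114 km/s.
Transfer-orbit speed at r₂: v_a = √[μ(2/r₂ − 1/a_t)] = 1.00036 km/s.
Second burn Δv₂ = |v₂ − v_a| = 0.6108 km/s.
Δv = Δv₁ + Δv₂ = 0.8923 + 0.6108 = 1.503 km/s.

Δv = 1.50 km/s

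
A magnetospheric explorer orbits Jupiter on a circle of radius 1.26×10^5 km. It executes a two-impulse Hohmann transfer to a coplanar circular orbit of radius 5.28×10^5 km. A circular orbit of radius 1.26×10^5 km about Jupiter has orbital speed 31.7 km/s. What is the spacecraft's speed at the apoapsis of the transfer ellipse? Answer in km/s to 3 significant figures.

v = 9.61 km/s

From the circular-orbit relation v² = μ/r at r = 1.26×10^5 km: μ = v²r = (31.7)² × 1.26×10^5 = 1.26616×10^8 km³/s².
Transfer-ellipse semi-major axis a_t = (r₁ + r₂)/2 = (1.260×10^5 + 5.280×10^5)/2 = 3.270×10^5 km.
The apoapsis of the transfer ellipse is at r = 5.280×10^5 km.
Vis-viva: v = √[μ(2/r − 1/a_t)] = √[1.26616×10^8 × (2/5.280×10^5 − 1/3.270×10^5)] = 9.613 km/s.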